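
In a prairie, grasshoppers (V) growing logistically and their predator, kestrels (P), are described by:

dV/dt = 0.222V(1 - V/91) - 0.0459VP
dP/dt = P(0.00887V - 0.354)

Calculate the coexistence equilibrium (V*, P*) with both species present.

From dP/dt = 0 with P > 0: 0.00887V* = 0.354, so V* = 39.9.
Substitute into dV/dt = 0: 0.222(1 - 39.9/91) = 0.0459P*.
The bracket is 0.561, giving P* = 0.125/0.0459 = 2.72.

V* ≈ 39.9, P* ≈ 2.72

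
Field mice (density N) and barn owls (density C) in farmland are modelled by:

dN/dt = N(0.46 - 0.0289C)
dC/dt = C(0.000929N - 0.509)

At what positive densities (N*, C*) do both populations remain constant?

N* ≈ 548, C* ≈ 15.9

Set dC/dt = 0 with C > 0: 0.000929N - 0.509 = 0, so N* = 0.509/0.000929 = 548.
Set dN/dt = 0 with N > 0: 0.46 - 0.0289C = 0, so C* = 0.46/0.0289 = 15.9.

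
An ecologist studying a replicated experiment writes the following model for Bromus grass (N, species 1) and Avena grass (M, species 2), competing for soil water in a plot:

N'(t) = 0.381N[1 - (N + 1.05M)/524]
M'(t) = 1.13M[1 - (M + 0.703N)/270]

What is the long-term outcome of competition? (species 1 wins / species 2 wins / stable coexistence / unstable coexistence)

Compare the nullcline intercepts: K1/α12 = 524/1.05 = 499 > K2 = 270; K2/α21 = 270/0.703 = 384 < K1 = 524.
Since the inequalities point opposite ways, species 1 can invade but species 2 cannot.

species 1 excludes species 2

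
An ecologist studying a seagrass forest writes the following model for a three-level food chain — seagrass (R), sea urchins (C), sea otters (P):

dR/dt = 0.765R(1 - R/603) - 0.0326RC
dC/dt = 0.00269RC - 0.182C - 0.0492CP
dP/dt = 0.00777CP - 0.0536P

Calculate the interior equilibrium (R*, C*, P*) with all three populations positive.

R* ≈ 426, C* ≈ 6.9, P* ≈ 19.6

From dP/dt = 0: 0.00777C* = 0.0536, so C* = 6.9.
From dR/dt = 0: 0.765(1 - R*/603) = 0.0326·6.9, giving R* = 603·(1 - 0.294) = 426.
From dC/dt = 0: 0.00269·426 - 0.182 = 0.0492P*, so P* = 0.963/0.0492 = 19.6.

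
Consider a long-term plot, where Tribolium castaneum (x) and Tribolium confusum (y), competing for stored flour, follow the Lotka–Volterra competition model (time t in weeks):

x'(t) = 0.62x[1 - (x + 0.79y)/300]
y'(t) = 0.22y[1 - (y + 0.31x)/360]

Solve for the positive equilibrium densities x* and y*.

x* ≈ 20.7, y* ≈ 354

Setting both brackets to zero gives the nullclines x + 0.79y = 300 and 0.31x + y = 360.
Substituting y = 360 - 0.31x into the first: x(1 - 0.79·0.31) = 300 - 0.79·360.
So x* = 15.6/0.755 = 20.7, and then y* = 360 - 0.31·20.7 = 354.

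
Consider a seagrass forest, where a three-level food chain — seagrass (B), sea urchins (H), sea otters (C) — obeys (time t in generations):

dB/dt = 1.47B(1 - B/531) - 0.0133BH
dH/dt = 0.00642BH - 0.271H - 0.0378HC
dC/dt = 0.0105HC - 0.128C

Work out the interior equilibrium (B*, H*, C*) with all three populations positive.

From dC/dt = 0: 0.0105H* = 0.128, so H* = 12.2.
From dB/dt = 0: 1.47(1 - B*/531) = 0.0133·12.2, giving B* = 531·(1 - 0.11) = 472.
From dH/dt = 0: 0.00642·472 - 0.271 = 0.0378C*, so C* = 2.76/0.0378 = 73.1.

B* ≈ 472, H* ≈ 12.2, C* ≈ 73.1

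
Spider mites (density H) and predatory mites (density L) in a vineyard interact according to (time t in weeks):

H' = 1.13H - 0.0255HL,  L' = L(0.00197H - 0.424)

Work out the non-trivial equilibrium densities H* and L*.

Set dL/dt = 0 with L > 0: 0.00197H - 0.424 = 0, so H* = 0.424/0.00197 = 215.
Set dH/dt = 0 with H > 0: 1.13 - 0.0255L = 0, so L* = 1.13/0.0255 = 44.3.

H* ≈ 215, L* ≈ 44.3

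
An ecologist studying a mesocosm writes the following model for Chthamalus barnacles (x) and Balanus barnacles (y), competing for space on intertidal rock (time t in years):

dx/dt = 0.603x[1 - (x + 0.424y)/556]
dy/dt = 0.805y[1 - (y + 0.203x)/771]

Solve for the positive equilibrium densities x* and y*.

x* ≈ 251, y* ≈ 720

Setting both brackets to zero gives the nullclines x + 0.424y = 556 and 0.203x + y = 771.
Substituting y = 771 - 0.203x into the first: x(1 - 0.424·0.203) = 556 - 0.424·771.
So x* = 229/0.914 = 251, and then y* = 771 - 0.203·251 = 720.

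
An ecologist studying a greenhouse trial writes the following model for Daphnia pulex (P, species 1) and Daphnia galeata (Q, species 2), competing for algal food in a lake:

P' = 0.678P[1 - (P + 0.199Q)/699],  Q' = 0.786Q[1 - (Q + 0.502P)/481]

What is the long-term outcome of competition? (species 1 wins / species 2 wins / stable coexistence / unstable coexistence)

Compare the nullcline intercepts: K1/α12 = 699/0.199 = 3510 > K2 = 481; K2/α21 = 481/0.502 = 958 > K1 = 699.
Since both inequalities hold, each species can invade when rare, so the interior equilibrium is stable.

stable coexistence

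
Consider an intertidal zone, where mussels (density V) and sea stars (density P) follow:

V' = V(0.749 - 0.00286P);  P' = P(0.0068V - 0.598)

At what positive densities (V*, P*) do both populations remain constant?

V* ≈ 87.9, P* ≈ 262

Set dP/dt = 0 with P > 0: 0.0068V - 0.598 = 0, so V* = 0.598/0.0068 = 87.9.
Set dV/dt = 0 with V > 0: 0.749 - 0.00286P = 0, so P* = 0.749/0.00286 = 262.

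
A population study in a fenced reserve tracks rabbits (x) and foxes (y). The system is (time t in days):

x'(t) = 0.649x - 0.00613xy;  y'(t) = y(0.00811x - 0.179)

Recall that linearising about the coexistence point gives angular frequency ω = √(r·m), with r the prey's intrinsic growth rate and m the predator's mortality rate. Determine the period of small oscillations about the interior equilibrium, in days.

Here r = 0.649 and m = 0.179, so r·m = 0.116.
ω = √0.116 = 0.341 per day, hence T = 2π/ω ≈ 18.4 days.

T ≈ 18.4 days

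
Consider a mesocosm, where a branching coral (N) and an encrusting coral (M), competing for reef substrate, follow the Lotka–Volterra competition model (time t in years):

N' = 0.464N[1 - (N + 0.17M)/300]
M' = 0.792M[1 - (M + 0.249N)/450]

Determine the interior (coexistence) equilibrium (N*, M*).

N* ≈ 233, M* ≈ 392

Setting both brackets to zero gives the nullclines N + 0.17M = 300 and 0.249N + M = 450.
Substituting M = 450 - 0.249N into the first: N(1 - 0.17·0.249) = 300 - 0.17·450.
So N* = 224/0.958 = 233, and then M* = 450 - 0.249·233 = 392.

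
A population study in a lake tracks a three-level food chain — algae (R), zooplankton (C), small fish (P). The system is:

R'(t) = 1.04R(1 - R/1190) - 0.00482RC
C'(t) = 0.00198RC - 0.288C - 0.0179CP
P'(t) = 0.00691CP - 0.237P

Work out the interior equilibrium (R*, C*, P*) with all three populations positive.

R* ≈ 1000, C* ≈ 34.3, P* ≈ 94.6

From dP/dt = 0: 0.00691C* = 0.237, so C* = 34.3.
From dR/dt = 0: 1.04(1 - R*/1190) = 0.00482·34.3, giving R* = 1190·(1 - 0.159) = 1000.
From dC/dt = 0: 0.00198·1000 - 0.288 = 0.0179P*, so P* = 1.69/0.0179 = 94.6.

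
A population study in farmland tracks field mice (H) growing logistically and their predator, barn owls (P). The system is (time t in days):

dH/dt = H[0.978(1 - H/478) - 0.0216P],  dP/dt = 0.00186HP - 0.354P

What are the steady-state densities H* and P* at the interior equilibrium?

From dP/dt = 0 with P > 0: 0.00186H* = 0.354, so H* = 190.
Substitute into dH/dt = 0: 0.978(1 - 190/478) = 0.0216P*.
The bracket is 0.602, giving P* = 0.589/0.0216 = 27.2.

H* ≈ 190, P* ≈ 27.2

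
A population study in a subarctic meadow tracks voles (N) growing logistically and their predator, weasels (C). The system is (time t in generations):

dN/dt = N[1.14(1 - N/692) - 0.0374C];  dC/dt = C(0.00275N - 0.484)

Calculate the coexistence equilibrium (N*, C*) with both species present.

N* ≈ 176, C* ≈ 22.7

From dC/dt = 0 with C > 0: 0.00275N* = 0.484, so N* = 176.
Substitute into dN/dt = 0: 1.14(1 - 176/692) = 0.0374C*.
The bracket is 0.746, giving C* = 0.85/0.0374 = 22.7.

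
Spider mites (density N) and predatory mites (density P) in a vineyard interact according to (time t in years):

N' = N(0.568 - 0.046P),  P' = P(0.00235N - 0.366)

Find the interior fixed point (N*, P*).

N* ≈ 156, P* ≈ 12.3

Set dP/dt = 0 with P > 0: 0.00235N - 0.366 = 0, so N* = 0.366/0.00235 = 156.
Set dN/dt = 0 with N > 0: 0.568 - 0.046P = 0, so P* = 0.568/0.046 = 12.3.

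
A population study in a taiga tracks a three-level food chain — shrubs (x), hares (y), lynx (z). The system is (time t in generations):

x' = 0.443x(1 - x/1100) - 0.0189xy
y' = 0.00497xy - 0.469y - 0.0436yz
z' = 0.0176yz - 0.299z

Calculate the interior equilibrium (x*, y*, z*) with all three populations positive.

From dz/dt = 0: 0.0176y* = 0.299, so y* = 17.
From dx/dt = 0: 0.443(1 - x*/1100) = 0.0189·17, giving x* = 1100·(1 - 0.725) = 303.
From dy/dt = 0: 0.00497·303 - 0.469 = 0.0436z*, so z* = 1.04/0.0436 = 23.8.

x* ≈ 303, y* ≈ 17, z* ≈ 23.8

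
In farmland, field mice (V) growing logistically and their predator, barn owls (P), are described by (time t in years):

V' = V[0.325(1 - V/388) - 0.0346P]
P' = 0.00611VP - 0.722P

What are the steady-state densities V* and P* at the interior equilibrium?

From dP/dt = 0 with P > 0: 0.00611V* = 0.722, so V* = 118.
Substitute into dV/dt = 0: 0.325(1 - 118/388) = 0.0346P*.
The bracket is 0.695, giving P* = 0.226/0.0346 = 6.53.

V* ≈ 118, P* ≈ 6.53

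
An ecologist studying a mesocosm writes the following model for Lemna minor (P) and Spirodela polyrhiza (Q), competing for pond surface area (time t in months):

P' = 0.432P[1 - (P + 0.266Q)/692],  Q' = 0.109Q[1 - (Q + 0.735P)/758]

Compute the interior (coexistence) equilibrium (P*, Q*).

Setting both brackets to zero gives the nullclines P + 0.266Q = 692 and 0.735P + Q = 758.
Substituting Q = 758 - 0.735P into the first: P(1 - 0.266·0.735) = 692 - 0.266·758.
So P* = 490/0.804 = 610, and then Q* = 758 - 0.735·610 = 310.

P* ≈ 610, Q* ≈ 310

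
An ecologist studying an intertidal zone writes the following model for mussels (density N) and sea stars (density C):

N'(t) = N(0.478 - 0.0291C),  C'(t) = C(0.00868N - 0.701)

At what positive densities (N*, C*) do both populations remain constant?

Set dC/dt = 0 with C > 0: 0.00868N - 0.701 = 0, so N* = 0.701/0.00868 = 80.8.
Set dN/dt = 0 with N > 0: 0.478 - 0.0291C = 0, so C* = 0.478/0.0291 = 16.4.

N* ≈ 80.8, C* ≈ 16.4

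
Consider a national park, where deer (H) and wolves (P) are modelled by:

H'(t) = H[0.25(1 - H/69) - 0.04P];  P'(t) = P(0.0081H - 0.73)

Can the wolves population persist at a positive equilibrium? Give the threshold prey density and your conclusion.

The predator equation gives dP/dt > 0 only when H > 0.73/0.0081 = 90.1.
Without the predator, H → K = 69. Since 69 < 90.1, the predator cannot invade.

Threshold H = 90.1; K < 90.1, so no, the predator goes extinct.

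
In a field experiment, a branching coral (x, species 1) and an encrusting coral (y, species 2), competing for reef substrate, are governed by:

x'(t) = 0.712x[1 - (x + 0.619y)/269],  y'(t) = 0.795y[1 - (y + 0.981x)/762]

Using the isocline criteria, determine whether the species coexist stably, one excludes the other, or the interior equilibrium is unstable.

Compare the nullcline intercepts: K1/α12 = 269/0.619 = 435 < K2 = 762; K2/α21 = 762/0.981 = 777 > K1 = 269.
Since the inequalities point opposite ways, species 2 can invade but species 1 cannot.

species 2 excludes species 1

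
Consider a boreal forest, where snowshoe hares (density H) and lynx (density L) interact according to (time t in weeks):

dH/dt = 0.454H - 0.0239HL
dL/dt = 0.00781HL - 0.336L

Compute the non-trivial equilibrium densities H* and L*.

H* ≈ 43, L* ≈ 19

Set dL/dt = 0 with L > 0: 0.00781H - 0.336 = 0, so H* = 0.336/0.00781 = 43.
Set dH/dt = 0 with H > 0: 0.454 - 0.0239L = 0, so L* = 0.454/0.0239 = 19.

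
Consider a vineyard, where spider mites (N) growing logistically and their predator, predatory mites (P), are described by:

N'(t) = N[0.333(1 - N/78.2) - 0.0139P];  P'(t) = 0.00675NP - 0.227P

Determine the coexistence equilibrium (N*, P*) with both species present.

From dP/dt = 0 with P > 0: 0.00675N* = 0.227, so N* = 33.6.
Substitute into dN/dt = 0: 0.333(1 - 33.6/78.2) = 0.0139P*.
The bracket is 0.57, giving P* = 0.19/0.0139 = 13.7.

N* ≈ 33.6, P* ≈ 13.7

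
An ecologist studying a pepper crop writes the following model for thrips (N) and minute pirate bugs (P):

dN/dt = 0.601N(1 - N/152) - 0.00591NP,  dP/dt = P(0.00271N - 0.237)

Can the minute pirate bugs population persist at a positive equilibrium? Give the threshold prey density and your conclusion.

Threshold N = 87.5; K > 87.5, so yes, the predator persists.

The predator equation gives dP/dt > 0 only when N > 0.237/0.00271 = 87.5.
Without the predator, N → K = 152. Since 152 > 87.5, the predator can invade and persist.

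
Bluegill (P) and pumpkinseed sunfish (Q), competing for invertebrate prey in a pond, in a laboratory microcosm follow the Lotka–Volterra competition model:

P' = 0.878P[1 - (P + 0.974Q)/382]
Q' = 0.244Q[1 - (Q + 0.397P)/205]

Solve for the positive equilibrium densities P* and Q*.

P* ≈ 297, Q* ≈ 87

Setting both brackets to zero gives the nullclines P + 0.974Q = 382 and 0.397P + Q = 205.
Substituting Q = 205 - 0.397P into the first: P(1 - 0.974·0.397) = 382 - 0.974·205.
So P* = 182/0.613 = 297, and then Q* = 205 - 0.397·297 = 87.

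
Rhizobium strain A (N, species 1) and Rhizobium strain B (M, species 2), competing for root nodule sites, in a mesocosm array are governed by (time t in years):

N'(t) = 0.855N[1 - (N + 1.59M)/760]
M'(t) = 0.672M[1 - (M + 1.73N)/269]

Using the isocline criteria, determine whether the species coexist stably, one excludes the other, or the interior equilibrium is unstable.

species 1 excludes species 2

Compare the nullcline intercepts: K1/α12 = 760/1.59 = 478 > K2 = 269; K2/α21 = 269/1.73 = 155 < K1 = 760.
Since the inequalities point opposite ways, species 1 can invade but species 2 cannot.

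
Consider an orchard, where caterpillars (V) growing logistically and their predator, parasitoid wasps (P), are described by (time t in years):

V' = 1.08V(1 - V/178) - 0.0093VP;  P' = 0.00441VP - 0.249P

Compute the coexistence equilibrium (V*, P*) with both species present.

V* ≈ 56.5, P* ≈ 79.3

From dP/dt = 0 with P > 0: 0.00441V* = 0.249, so V* = 56.5.
Substitute into dV/dt = 0: 1.08(1 - 56.5/178) = 0.0093P*.
The bracket is 0.683, giving P* = 0.737/0.0093 = 79.3.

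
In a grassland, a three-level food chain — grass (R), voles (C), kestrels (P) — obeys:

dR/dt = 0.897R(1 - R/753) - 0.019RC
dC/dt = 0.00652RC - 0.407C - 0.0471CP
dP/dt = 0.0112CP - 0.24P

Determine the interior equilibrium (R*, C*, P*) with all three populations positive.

From dP/dt = 0: 0.0112C* = 0.24, so C* = 21.4.
From dR/dt = 0: 0.897(1 - R*/753) = 0.019·21.4, giving R* = 753·(1 - 0.454) = 411.
From dC/dt = 0: 0.00652·411 - 0.407 = 0.0471P*, so P* = 2.27/0.0471 = 48.3.

R* ≈ 411, C* ≈ 21.4, P* ≈ 48.3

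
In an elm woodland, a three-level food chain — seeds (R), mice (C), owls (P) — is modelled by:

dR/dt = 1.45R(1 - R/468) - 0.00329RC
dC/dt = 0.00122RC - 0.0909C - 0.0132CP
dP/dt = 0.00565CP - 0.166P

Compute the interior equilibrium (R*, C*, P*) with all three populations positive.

From dP/dt = 0: 0.00565C* = 0.166, so C* = 29.4.
From dR/dt = 0: 1.45(1 - R*/468) = 0.00329·29.4, giving R* = 468·(1 - 0.0667) = 437.
From dC/dt = 0: 0.00122·437 - 0.0909 = 0.0132P*, so P* = 0.442/0.0132 = 33.5.

R* ≈ 437, C* ≈ 29.4, P* ≈ 33.5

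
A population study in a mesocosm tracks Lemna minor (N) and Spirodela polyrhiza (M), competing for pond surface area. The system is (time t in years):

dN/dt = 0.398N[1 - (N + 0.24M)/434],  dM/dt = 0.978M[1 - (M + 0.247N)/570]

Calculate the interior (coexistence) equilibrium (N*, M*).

Setting both brackets to zero gives the nullclines N + 0.24M = 434 and 0.247N + M = 570.
Substituting M = 570 - 0.247N into the first: N(1 - 0.24·0.247) = 434 - 0.24·570.
So N* = 297/0.941 = 316, and then M* = 570 - 0.247·316 = 492.

N* ≈ 316, M* ≈ 492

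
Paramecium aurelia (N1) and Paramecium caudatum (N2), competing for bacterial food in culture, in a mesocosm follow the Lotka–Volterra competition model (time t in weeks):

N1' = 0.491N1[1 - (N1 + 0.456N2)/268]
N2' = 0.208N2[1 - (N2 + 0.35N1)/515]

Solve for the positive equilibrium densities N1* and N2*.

Setting both brackets to zero gives the nullclines N1 + 0.456N2 = 268 and 0.35N1 + N2 = 515.
Substituting N2 = 515 - 0.35N1 into the first: N1(1 - 0.456·0.35) = 268 - 0.456·515.
So N1* = 33.2/0.84 = 39.5, and then N2* = 515 - 0.35·39.5 = 501.

N1* ≈ 39.5, N2* ≈ 501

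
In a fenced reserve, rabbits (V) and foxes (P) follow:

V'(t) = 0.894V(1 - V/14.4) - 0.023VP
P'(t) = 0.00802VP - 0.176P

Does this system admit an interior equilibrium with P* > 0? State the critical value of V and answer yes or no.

The predator equation gives dP/dt > 0 only when V > 0.176/0.00802 = 21.9.
Without the predator, V → K = 14.4. Since 14.4 < 21.9, the predator cannot invade.

Threshold V = 21.9; K < 21.9, so no, the predator goes extinct.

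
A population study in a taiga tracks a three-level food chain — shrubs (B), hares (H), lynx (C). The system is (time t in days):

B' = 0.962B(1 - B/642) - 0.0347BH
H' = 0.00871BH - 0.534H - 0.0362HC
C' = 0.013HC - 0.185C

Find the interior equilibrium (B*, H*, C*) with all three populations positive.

B* ≈ 312, H* ≈ 14.2, C* ≈ 60.4

From dC/dt = 0: 0.013H* = 0.185, so H* = 14.2.
From dB/dt = 0: 0.962(1 - B*/642) = 0.0347·14.2, giving B* = 642·(1 - 0.513) = 312.
From dH/dt = 0: 0.00871·312 - 0.534 = 0.0362C*, so C* = 2.19/0.0362 = 60.4.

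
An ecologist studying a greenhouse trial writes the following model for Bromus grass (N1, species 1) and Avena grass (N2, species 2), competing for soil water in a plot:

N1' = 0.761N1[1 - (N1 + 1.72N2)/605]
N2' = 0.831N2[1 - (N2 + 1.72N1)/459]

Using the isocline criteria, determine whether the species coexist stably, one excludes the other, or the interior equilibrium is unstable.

unstable coexistence (outcome depends on initial conditions)

Compare the nullcline intercepts: K1/α12 = 605/1.72 = 352 < K2 = 459; K2/α21 = 459/1.72 = 267 < K1 = 605.
Since both are reversed, neither can invade when rare; the interior point is a saddle.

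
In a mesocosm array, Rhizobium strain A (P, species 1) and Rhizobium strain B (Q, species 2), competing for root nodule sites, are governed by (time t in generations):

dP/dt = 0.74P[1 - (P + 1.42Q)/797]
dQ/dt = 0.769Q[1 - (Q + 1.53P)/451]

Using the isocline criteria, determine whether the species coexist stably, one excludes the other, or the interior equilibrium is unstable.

species 1 excludes species 2

Compare the nullcline intercepts: K1/α12 = 797/1.42 = 561 > K2 = 451; K2/α21 = 451/1.53 = 295 < K1 = 797.
Since the inequalities point opposite ways, species 1 can invade but species 2 cannot.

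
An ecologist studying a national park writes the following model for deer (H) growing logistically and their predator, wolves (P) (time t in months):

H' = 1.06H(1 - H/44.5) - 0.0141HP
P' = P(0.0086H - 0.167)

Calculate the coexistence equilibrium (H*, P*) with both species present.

From dP/dt = 0 with P > 0: 0.0086H* = 0.167, so H* = 19.4.
Substitute into dH/dt = 0: 1.06(1 - 19.4/44.5) = 0.0141P*.
The bracket is 0.564, giving P* = 0.597/0.0141 = 42.4.

H* ≈ 19.4, P* ≈ 42.4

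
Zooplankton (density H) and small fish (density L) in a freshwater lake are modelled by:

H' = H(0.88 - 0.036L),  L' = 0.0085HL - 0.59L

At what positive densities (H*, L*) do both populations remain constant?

Set dL/dt = 0 with L > 0: 0.0085H - 0.59 = 0, so H* = 0.59/0.0085 = 69.4.
Set dH/dt = 0 with H > 0: 0.88 - 0.036L = 0, so L* = 0.88/0.036 = 24.4.

H* ≈ 69.4, L* ≈ 24.4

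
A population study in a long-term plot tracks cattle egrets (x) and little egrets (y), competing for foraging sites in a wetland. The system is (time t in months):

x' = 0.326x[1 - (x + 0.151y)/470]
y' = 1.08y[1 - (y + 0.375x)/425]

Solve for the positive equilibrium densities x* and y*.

x* ≈ 430, y* ≈ 264

Setting both brackets to zero gives the nullclines x + 0.151y = 470 and 0.375x + y = 425.
Substituting y = 425 - 0.375x into the first: x(1 - 0.151·0.375) = 470 - 0.151·425.
So x* = 406/0.943 = 430, and then y* = 425 - 0.375·430 = 264.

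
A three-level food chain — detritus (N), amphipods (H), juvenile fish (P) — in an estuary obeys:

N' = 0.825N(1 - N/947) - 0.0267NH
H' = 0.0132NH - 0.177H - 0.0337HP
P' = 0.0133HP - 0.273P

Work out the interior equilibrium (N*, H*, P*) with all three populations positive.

N* ≈ 318, H* ≈ 20.5, P* ≈ 119

From dP/dt = 0: 0.0133H* = 0.273, so H* = 20.5.
From dN/dt = 0: 0.825(1 - N*/947) = 0.0267·20.5, giving N* = 947·(1 - 0.664) = 318.
From dH/dt = 0: 0.0132·318 - 0.177 = 0.0337P*, so P* = 4.02/0.0337 = 119.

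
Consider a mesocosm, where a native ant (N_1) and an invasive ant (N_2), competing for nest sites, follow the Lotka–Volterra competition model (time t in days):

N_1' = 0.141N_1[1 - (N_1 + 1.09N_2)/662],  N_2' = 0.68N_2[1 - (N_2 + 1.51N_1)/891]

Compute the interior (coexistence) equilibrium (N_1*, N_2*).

N_1* ≈ 479, N_2* ≈ 168

Setting both brackets to zero gives the nullclines N_1 + 1.09N_2 = 662 and 1.51N_1 + N_2 = 891.
Substituting N_2 = 891 - 1.51N_1 into the first: N_1(1 - 1.09·1.51) = 662 - 1.09·891.
So N_1* = -309/-0.646 = 479, and then N_2* = 891 - 1.51·479 = 168.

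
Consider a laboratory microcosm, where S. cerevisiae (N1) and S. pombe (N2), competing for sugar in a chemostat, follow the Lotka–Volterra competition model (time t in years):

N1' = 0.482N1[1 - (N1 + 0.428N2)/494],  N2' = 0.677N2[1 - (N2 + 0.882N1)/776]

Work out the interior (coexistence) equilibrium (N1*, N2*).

Setting both brackets to zero gives the nullclines N1 + 0.428N2 = 494 and 0.882N1 + N2 = 776.
Substituting N2 = 776 - 0.882N1 into the first: N1(1 - 0.428·0.882) = 494 - 0.428·776.
So N1* = 162/0.623 = 260, and then N2* = 776 - 0.882·260 = 547.

N1* ≈ 260, N2* ≈ 547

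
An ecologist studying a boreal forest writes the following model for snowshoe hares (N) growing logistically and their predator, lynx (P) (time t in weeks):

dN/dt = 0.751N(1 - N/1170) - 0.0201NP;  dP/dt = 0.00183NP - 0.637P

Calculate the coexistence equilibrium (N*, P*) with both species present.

N* ≈ 348, P* ≈ 26.2

From dP/dt = 0 with P > 0: 0.00183N* = 0.637, so N* = 348.
Substitute into dN/dt = 0: 0.751(1 - 348/1170) = 0.0201P*.
The bracket is 0.702, giving P* = 0.528/0.0201 = 26.2.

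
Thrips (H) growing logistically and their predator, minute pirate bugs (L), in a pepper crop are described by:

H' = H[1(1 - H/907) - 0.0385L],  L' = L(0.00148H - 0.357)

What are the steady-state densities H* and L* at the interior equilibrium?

H* ≈ 241, L* ≈ 19.1

From dL/dt = 0 with L > 0: 0.00148H* = 0.357, so H* = 241.
Substitute into dH/dt = 0: 1(1 - 241/907) = 0.0385L*.
The bracket is 0.734, giving L* = 0.734/0.0385 = 19.1.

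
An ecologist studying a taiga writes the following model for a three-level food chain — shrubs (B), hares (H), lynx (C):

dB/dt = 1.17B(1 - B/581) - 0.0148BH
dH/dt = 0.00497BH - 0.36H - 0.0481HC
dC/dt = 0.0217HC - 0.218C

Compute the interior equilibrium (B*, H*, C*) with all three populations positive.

B* ≈ 507, H* ≈ 10, C* ≈ 44.9

From dC/dt = 0: 0.0217H* = 0.218, so H* = 10.
From dB/dt = 0: 1.17(1 - B*/581) = 0.0148·10, giving B* = 581·(1 - 0.127) = 507.
From dH/dt = 0: 0.00497·507 - 0.36 = 0.0481C*, so C* = 2.16/0.0481 = 44.9.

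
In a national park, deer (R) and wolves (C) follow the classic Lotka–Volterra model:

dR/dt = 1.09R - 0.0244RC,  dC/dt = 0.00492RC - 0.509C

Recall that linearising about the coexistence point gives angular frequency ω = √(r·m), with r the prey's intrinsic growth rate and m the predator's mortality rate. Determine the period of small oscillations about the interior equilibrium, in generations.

Here r = 1.09 and m = 0.509, so r·m = 0.555.
ω = √0.555 = 0.745 per generation, hence T = 2π/ω ≈ 8.44 generations.

T ≈ 8.44 generations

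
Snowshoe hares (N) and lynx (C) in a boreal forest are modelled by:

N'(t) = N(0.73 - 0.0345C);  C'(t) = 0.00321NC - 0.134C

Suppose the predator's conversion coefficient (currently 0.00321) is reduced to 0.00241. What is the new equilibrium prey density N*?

At the interior fixed point, setting dC/dt = 0 with C > 0 fixes N* = (predator death rate)/(NC coefficient) — independent of the other coefficients.
With the change, N* = 0.134/0.00241 = 55.6; it rises from 41.7.

N* ≈ 55.6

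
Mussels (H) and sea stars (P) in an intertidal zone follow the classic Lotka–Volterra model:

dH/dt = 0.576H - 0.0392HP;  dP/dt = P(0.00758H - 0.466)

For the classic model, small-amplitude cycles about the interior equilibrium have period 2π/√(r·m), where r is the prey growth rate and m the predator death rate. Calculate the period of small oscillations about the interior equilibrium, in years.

T ≈ 12.1 years

Here r = 0.576 and m = 0.466, so r·m = 0.268.
ω = √0.268 = 0.518 per year, hence T = 2π/ω ≈ 12.1 years.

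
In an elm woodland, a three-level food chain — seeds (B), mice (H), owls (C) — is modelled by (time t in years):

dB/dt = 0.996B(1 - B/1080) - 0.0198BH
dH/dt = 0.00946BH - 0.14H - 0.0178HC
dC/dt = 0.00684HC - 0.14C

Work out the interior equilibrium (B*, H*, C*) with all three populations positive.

From dC/dt = 0: 0.00684H* = 0.14, so H* = 20.5.
From dB/dt = 0: 0.996(1 - B*/1080) = 0.0198·20.5, giving B* = 1080·(1 - 0.407) = 641.
From dH/dt = 0: 0.00946·641 - 0.14 = 0.0178C*, so C* = 5.92/0.0178 = 333.

B* ≈ 641, H* ≈ 20.5, C* ≈ 333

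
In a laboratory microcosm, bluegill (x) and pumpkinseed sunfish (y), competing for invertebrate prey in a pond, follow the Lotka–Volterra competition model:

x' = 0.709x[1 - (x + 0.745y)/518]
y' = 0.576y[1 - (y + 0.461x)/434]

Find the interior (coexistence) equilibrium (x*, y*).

Setting both brackets to zero gives the nullclines x + 0.745y = 518 and 0.461x + y = 434.
Substituting y = 434 - 0.461x into the first: x(1 - 0.745·0.461) = 518 - 0.745·434.
So x* = 195/0.657 = 297, and then y* = 434 - 0.461·297 = 297.

x* ≈ 297, y* ≈ 297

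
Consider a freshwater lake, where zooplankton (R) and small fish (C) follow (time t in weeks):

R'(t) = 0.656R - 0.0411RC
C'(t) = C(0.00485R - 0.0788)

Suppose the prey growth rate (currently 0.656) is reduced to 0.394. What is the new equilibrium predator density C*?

C* ≈ 9.59

At the interior fixed point, setting dR/dt = 0 with R > 0 fixes C* = (prey growth rate)/(RC coefficient) — independent of the other coefficients.
With the change, C* = 0.394/0.0411 = 9.59; it falls from 16.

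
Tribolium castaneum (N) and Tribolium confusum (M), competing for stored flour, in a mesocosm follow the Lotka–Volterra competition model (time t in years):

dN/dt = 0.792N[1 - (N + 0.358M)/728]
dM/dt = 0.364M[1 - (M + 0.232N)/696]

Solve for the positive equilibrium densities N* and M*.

Setting both brackets to zero gives the nullclines N + 0.358M = 728 and 0.232N + M = 696.
Substituting M = 696 - 0.232N into the first: N(1 - 0.358·0.232) = 728 - 0.358·696.
So N* = 479/0.917 = 522, and then M* = 696 - 0.232·522 = 575.

N* ≈ 522, M* ≈ 575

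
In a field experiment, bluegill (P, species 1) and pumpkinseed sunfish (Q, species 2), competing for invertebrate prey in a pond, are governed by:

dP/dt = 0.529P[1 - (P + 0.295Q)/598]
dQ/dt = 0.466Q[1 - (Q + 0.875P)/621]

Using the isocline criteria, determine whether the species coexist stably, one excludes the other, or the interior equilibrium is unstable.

Compare the nullcline intercepts: K1/α12 = 598/0.295 = 2030 > K2 = 621; K2/α21 = 621/0.875 = 710 > K1 = 598.
Since both inequalities hold, each species can invade when rare, so the interior equilibrium is stable.

stable coexistence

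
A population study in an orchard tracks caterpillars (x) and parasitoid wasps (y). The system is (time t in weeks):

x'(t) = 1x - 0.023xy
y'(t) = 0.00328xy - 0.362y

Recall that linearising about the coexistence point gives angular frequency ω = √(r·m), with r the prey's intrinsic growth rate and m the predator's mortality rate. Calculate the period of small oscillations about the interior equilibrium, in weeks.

T ≈ 10.4 weeks

Here r = 1 and m = 0.362, so r·m = 0.362.
ω = √0.362 = 0.602 per week, hence T = 2π/ω ≈ 10.4 weeks.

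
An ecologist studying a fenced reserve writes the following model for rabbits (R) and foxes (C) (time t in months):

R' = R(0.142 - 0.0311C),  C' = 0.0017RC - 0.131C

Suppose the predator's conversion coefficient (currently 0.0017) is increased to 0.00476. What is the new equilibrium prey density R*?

R* ≈ 27.5

At the interior fixed point, setting dC/dt = 0 with C > 0 fixes R* = (predator death rate)/(RC coefficient) — independent of the other coefficients.
With the change, R* = 0.131/0.00476 = 27.5; it falls from 77.1.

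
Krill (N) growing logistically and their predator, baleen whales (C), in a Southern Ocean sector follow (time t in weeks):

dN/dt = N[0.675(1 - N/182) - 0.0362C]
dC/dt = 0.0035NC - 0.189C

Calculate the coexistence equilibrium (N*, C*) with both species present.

N* ≈ 54, C* ≈ 13.1

From dC/dt = 0 with C > 0: 0.0035N* = 0.189, so N* = 54.
Substitute into dN/dt = 0: 0.675(1 - 54/182) = 0.0362C*.
The bracket is 0.703, giving C* = 0.475/0.0362 = 13.1.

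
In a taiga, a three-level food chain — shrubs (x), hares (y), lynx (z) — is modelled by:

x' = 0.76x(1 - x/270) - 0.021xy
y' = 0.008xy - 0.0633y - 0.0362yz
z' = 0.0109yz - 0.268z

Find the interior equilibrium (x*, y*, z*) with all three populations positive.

From dz/dt = 0: 0.0109y* = 0.268, so y* = 24.6.
From dx/dt = 0: 0.76(1 - x*/270) = 0.021·24.6, giving x* = 270·(1 - 0.679) = 86.6.
From dy/dt = 0: 0.008·86.6 - 0.0633 = 0.0362z*, so z* = 0.629/0.0362 = 17.4.

x* ≈ 86.6, y* ≈ 24.6, z* ≈ 17.4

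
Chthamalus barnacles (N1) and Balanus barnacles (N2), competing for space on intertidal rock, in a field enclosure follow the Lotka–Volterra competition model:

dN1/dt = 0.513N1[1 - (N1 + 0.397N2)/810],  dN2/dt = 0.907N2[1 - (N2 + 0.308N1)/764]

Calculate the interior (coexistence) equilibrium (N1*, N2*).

Setting both brackets to zero gives the nullclines N1 + 0.397N2 = 810 and 0.308N1 + N2 = 764.
Substituting N2 = 764 - 0.308N1 into the first: N1(1 - 0.397·0.308) = 810 - 0.397·764.
So N1* = 507/0.878 = 577, and then N2* = 764 - 0.308·577 = 586.

N1* ≈ 577, N2* ≈ 586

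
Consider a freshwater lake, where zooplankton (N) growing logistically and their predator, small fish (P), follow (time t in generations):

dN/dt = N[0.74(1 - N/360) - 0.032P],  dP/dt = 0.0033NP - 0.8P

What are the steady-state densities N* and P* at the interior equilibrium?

From dP/dt = 0 with P > 0: 0.0033N* = 0.8, so N* = 242.
Substitute into dN/dt = 0: 0.74(1 - 242/360) = 0.032P*.
The bracket is 0.327, giving P* = 0.242/0.032 = 7.55.

N* ≈ 242, P* ≈ 7.55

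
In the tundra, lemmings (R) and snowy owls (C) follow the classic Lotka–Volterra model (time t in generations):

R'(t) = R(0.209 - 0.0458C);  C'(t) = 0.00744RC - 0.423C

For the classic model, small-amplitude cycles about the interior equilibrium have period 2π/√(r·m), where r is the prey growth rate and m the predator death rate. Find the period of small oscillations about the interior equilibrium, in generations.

T ≈ 21.1 generations

Here r = 0.209 and m = 0.423, so r·m = 0.0884.
ω = √0.0884 = 0.297 per generation, hence T = 2π/ω ≈ 21.1 generations.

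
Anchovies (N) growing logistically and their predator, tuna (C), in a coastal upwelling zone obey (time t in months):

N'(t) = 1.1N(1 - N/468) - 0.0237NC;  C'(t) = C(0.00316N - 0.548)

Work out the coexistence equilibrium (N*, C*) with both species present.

From dC/dt = 0 with C > 0: 0.00316N* = 0.548, so N* = 173.
Substitute into dN/dt = 0: 1.1(1 - 173/468) = 0.0237C*.
The bracket is 0.629, giving C* = 0.692/0.0237 = 29.2.

N* ≈ 173, C* ≈ 29.2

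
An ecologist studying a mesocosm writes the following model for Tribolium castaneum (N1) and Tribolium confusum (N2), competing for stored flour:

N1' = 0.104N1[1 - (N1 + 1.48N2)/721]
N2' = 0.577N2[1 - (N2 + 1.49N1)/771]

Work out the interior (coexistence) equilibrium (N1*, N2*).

Setting both brackets to zero gives the nullclines N1 + 1.48N2 = 721 and 1.49N1 + N2 = 771.
Substituting N2 = 771 - 1.49N1 into the first: N1(1 - 1.48·1.49) = 721 - 1.48·771.
So N1* = -420/-1.21 = 349, and then N2* = 771 - 1.49·349 = 252.

N1* ≈ 349, N2* ≈ 252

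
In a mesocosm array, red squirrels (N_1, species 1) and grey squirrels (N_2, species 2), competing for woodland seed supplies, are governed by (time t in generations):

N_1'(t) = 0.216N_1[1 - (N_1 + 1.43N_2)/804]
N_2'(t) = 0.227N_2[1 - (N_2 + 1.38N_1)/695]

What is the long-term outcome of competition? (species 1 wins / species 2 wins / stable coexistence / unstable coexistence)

Compare the nullcline intercepts: K1/α12 = 804/1.43 = 562 < K2 = 695; K2/α21 = 695/1.38 = 504 < K1 = 804.
Since both are reversed, neither can invade when rare; the interior point is a saddle.

unstable coexistence (outcome depends on initial conditions)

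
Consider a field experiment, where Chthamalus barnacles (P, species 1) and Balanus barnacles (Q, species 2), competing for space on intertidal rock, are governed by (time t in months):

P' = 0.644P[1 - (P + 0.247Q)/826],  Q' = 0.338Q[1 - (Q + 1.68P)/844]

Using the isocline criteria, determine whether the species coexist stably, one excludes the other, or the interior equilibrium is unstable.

species 1 excludes species 2

Compare the nullcline intercepts: K1/α12 = 826/0.247 = 3340 > K2 = 844; K2/α21 = 844/1.68 = 502 < K1 = 826.
Since the inequalities point opposite ways, species 1 can invade but species 2 cannot.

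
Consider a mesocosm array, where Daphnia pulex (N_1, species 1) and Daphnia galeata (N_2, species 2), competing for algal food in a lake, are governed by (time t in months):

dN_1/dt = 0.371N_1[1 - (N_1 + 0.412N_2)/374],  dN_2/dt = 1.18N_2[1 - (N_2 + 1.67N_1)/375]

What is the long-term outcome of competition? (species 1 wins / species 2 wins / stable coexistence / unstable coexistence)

Compare the nullcline intercepts: K1/α12 = 374/0.412 = 908 > K2 = 375; K2/α21 = 375/1.67 = 225 < K1 = 374.
Since the inequalities point opposite ways, species 1 can invade but species 2 cannot.

species 1 excludes species 2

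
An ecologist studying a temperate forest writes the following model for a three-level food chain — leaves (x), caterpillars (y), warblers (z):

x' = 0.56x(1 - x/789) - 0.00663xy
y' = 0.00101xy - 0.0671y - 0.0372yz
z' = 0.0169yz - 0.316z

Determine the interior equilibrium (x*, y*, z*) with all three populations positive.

x* ≈ 614, y* ≈ 18.7, z* ≈ 14.9

From dz/dt = 0: 0.0169y* = 0.316, so y* = 18.7.
From dx/dt = 0: 0.56(1 - x*/789) = 0.00663·18.7, giving x* = 789·(1 - 0.221) = 614.
From dy/dt = 0: 0.00101·614 - 0.0671 = 0.0372z*, so z* = 0.553/0.0372 = 14.9.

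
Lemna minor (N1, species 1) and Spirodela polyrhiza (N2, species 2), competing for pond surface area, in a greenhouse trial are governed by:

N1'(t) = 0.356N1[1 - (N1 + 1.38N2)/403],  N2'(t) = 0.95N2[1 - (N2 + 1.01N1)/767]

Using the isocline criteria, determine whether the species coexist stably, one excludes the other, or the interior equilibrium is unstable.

species 2 excludes species 1

Compare the nullcline intercepts: K1/α12 = 403/1.38 = 292 < K2 = 767; K2/α21 = 767/1.01 = 759 > K1 = 403.
Since the inequalities point opposite ways, species 2 can invade but species 1 cannot.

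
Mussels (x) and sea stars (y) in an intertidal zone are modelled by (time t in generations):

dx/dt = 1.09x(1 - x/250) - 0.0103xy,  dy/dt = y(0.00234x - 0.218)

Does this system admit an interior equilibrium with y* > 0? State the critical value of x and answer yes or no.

Threshold x = 93.2; K > 93.2, so yes, the predator persists.

The predator equation gives dy/dt > 0 only when x > 0.218/0.00234 = 93.2.
Without the predator, x → K = 250. Since 250 > 93.2, the predator can invade and persist.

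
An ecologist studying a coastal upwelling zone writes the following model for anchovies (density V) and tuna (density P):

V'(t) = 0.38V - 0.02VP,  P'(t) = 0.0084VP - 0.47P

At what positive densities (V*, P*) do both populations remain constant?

V* ≈ 56, P* ≈ 19

Set dP/dt = 0 with P > 0: 0.0084V - 0.47 = 0, so V* = 0.47/0.0084 = 56.
Set dV/dt = 0 with V > 0: 0.38 - 0.02P = 0, so P* = 0.38/0.02 = 19.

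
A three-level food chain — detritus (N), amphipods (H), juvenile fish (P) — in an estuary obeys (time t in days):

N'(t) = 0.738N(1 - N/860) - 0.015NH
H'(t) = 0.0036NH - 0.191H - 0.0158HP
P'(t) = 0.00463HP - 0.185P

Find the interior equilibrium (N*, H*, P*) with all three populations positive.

From dP/dt = 0: 0.00463H* = 0.185, so H* = 40.
From dN/dt = 0: 0.738(1 - N*/860) = 0.015·40, giving N* = 860·(1 - 0.812) = 162.
From dH/dt = 0: 0.0036·162 - 0.191 = 0.0158P*, so P* = 0.391/0.0158 = 24.7.

N* ≈ 162, H* ≈ 40, P* ≈ 24.7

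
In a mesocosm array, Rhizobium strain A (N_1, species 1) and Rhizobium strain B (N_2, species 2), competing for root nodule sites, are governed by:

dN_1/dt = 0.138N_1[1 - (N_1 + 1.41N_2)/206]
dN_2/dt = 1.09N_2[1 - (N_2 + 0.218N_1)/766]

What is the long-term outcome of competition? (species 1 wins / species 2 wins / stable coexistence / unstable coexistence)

species 2 excludes species 1

Compare the nullcline intercepts: K1/α12 = 206/1.41 = 146 < K2 = 766; K2/α21 = 766/0.218 = 3510 > K1 = 206.
Since the inequalities point opposite ways, species 2 can invade but species 1 cannot.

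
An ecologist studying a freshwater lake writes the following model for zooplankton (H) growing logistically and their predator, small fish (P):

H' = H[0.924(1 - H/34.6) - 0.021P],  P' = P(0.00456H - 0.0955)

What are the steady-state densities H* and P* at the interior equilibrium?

H* ≈ 20.9, P* ≈ 17.4

From dP/dt = 0 with P > 0: 0.00456H* = 0.0955, so H* = 20.9.
Substitute into dH/dt = 0: 0.924(1 - 20.9/34.6) = 0.021P*.
The bracket is 0.395, giving P* = 0.365/0.021 = 17.4.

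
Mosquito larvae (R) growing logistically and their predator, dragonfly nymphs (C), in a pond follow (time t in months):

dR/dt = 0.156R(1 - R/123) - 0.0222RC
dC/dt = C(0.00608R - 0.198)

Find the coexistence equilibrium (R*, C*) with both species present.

R* ≈ 32.6, C* ≈ 5.17

From dC/dt = 0 with C > 0: 0.00608R* = 0.198, so R* = 32.6.
Substitute into dR/dt = 0: 0.156(1 - 32.6/123) = 0.0222C*.
The bracket is 0.735, giving C* = 0.115/0.0222 = 5.17.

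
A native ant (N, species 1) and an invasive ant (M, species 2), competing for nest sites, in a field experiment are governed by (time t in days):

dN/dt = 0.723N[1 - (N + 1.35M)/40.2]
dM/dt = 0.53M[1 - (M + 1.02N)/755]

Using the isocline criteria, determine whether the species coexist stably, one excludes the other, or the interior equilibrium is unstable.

Compare the nullcline intercepts: K1/α12 = 40.2/1.35 = 29.8 < K2 = 755; K2/α21 = 755/1.02 = 740 > K1 = 40.2.
Since the inequalities point opposite ways, species 2 can invade but species 1 cannot.

species 2 excludes species 1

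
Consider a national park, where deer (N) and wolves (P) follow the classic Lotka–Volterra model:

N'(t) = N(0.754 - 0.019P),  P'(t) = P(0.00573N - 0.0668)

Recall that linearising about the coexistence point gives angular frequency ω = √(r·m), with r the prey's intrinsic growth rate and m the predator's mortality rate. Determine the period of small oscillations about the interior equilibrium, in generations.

Here r = 0.754 and m = 0.0668, so r·m = 0.0504.
ω = √0.0504 = 0.224 per generation, hence T = 2π/ω ≈ 28 generations.

T ≈ 28 generations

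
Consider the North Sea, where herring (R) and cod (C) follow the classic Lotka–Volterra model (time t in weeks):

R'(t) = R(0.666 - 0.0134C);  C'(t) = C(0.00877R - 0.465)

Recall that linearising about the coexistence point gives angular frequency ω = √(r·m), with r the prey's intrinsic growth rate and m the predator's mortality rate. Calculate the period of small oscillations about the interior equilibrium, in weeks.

Here r = 0.666 and m = 0.465, so r·m = 0.31.
ω = √0.31 = 0.556 per week, hence T = 2π/ω ≈ 11.3 weeks.

T ≈ 11.3 weeks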